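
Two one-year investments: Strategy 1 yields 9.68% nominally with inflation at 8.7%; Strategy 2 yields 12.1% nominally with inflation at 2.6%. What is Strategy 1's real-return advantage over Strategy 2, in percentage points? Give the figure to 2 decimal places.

Strategy 1 real return: 1.0968/1.087 − 1 = 0.902%.
Strategy 2 real return: 1.121/1.026 − 1 = 9.259%.
Difference: 0.902 − 9.259 = -8.357 pp.

-8.36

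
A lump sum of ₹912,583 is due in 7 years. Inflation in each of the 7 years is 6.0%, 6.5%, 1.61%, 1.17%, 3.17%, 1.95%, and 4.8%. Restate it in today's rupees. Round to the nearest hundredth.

Price-level factor over 7 years: 1.060 × 1.065 × 1.0161 × 1.0117 × 1.0317 × 1.0195 × 1.048 ≈ 1.2792211102.
Purchasing power today: ₹912,583 divided by that factor.

₹713,389.57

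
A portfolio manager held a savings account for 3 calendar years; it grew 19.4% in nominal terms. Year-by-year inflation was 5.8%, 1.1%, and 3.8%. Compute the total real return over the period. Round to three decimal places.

Cumulative inflation factor: 1.058 × 1.011 × 1.038 ≈ 1.11028.
Nominal growth factor: 1.19400. Real growth factor = 1.19400 / 1.11028 ≈ 1.07540.
Total real return ≈ 7.5400%.

7.540%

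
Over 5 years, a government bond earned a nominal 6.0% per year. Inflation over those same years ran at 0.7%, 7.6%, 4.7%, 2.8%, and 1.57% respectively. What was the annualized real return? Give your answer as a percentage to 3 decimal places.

Cumulative inflation factor: 1.007 × 1.076 × 1.047 × 1.028 × 1.0157 ≈ 1.18453.
Nominal growth factor: 1.33823. Real growth factor = 1.33823 / 1.18453 ≈ 1.12975.
Annualized: 1.12975^(1/5) − 1 ≈ 0.02470.

2.470%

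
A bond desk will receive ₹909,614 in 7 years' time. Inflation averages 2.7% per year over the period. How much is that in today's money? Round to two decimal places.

₹754,855.86

Price-level factor over 7 years: (1 + 2.7%)^7 ≈ 1.2050168095.
Purchasing power today: ₹909,614 divided by that factor.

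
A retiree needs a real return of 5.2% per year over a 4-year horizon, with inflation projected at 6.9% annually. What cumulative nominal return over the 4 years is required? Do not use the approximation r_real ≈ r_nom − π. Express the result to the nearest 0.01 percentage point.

Required annual nominal rate: (1+5.2%)(1+6.9%) − 1 = 12.4588%.
Cumulative over 4 years: (1 + 0.124588)^4 − 1 ≈ 0.59946.

59.95%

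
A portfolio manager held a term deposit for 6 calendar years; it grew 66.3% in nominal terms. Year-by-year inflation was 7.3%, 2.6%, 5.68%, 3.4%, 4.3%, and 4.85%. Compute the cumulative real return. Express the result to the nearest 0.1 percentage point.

Cumulative inflation factor: 1.073 × 1.026 × 1.0568 × 1.034 × 1.043 × 1.0485 ≈ 1.31557.
Nominal growth factor: 1.66300. Real growth factor = 1.66300 / 1.31557 ≈ 1.26409.
Total real return ≈ 26.4093%.

26.4%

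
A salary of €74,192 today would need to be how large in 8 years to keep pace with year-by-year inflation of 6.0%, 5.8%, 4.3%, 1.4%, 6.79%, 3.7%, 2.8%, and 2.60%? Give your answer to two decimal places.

€102,782.86

Cumulative price-level factor: 1.060 × 1.058 × 1.043 × 1.014 × 1.0679 × 1.037 × 1.028 × 1.0260 ≈ 1.3853630967.
The nominal amount required is €74,192 scaled up by that factor.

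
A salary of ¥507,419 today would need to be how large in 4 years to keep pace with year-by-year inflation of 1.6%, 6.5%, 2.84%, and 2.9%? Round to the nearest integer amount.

Cumulative price-level factor: 1.016 × 1.065 × 1.0284 × 1.029 ≈ 1.1450402641.
Multiplying ¥507,419 by the price-level factor gives the future nominal sum.

¥581,015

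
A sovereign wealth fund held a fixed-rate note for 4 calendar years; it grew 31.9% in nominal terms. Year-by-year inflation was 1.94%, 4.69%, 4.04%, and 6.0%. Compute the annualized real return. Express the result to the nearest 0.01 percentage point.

Cumulative inflation factor: 1.0194 × 1.0469 × 1.0404 × 1.060 ≈ 1.17694.
Nominal growth factor: 1.31900. Real growth factor = 1.31900 / 1.17694 ≈ 1.12070.
Annualized: 1.12070^(1/4) − 1 ≈ 0.02890.

2.89%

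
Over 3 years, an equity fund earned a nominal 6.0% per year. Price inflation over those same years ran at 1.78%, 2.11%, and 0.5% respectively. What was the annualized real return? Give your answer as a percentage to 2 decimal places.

Cumulative inflation factor: 1.0178 × 1.0211 × 1.005 ≈ 1.04447.
Nominal growth factor: 1.19102. Real growth factor = 1.19102 / 1.04447 ≈ 1.14030.
Annualized: 1.14030^(1/3) − 1 ≈ 0.04474.

4.47%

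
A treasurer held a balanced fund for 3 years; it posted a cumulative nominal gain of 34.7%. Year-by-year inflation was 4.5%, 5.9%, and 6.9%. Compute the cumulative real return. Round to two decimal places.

Cumulative inflation factor: 1.045 × 1.059 × 1.069 ≈ 1.18301.
Nominal growth factor: 1.34700. Real growth factor = 1.34700 / 1.18301 ≈ 1.13862.
Total real return ≈ 13.8617%.

13.86%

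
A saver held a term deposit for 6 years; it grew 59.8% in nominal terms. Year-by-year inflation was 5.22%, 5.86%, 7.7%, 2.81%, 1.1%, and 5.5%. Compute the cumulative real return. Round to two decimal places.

Cumulative inflation factor: 1.0522 × 1.0586 × 1.077 × 1.0281 × 1.011 × 1.055 ≈ 1.31548.
Nominal growth factor: 1.59800. Real growth factor = 1.59800 / 1.31548 ≈ 1.21476.
Total real return ≈ 21.4764%.

21.48%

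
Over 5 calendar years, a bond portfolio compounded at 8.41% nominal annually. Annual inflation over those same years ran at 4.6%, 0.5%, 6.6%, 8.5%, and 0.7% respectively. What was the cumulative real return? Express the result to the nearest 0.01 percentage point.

Cumulative inflation factor: 1.046 × 1.005 × 1.066 × 1.085 × 1.007 ≈ 1.22437.
Nominal growth factor: 1.49743. Real growth factor = 1.49743 / 1.22437 ≈ 1.22302.
Total real return ≈ 22.3017%.

22.30%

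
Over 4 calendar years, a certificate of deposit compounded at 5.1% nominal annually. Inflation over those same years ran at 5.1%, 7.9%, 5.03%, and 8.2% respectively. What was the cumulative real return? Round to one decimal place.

-5.3%

Cumulative inflation factor: 1.051 × 1.079 × 1.0503 × 1.082 ≈ 1.28874.
Nominal growth factor: 1.22014. Real growth factor = 1.22014 / 1.28874 ≈ 0.94677.
Total real return ≈ -5.3227%.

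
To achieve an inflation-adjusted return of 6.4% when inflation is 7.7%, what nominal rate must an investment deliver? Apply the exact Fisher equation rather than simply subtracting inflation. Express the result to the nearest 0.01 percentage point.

14.59%

By the Fisher equation, 1 + r_nom = (1 + 6.4%)(1 + 7.7%) = 1.064 × 1.077 = 1.145928.
So r_nom = 14.5928%.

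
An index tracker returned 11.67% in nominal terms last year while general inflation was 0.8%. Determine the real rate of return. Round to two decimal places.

10.78%

Real return via the Fisher equation: (1 + 11.67%)/(1 + 0.8%) − 1 = 1.1167/1.008 − 1 ≈ 0.10784.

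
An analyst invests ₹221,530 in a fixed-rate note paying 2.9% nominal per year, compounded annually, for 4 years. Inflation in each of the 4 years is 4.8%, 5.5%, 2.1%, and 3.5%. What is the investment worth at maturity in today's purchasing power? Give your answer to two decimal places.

Nominal value at maturity: ₹221,530 × (1 + 2.9%)^4 ≈ ₹248,367.09.
Price-level factor over 4 years: 1.048 × 1.055 × 1.021 × 1.035 = 1.1683684854.
Dividing the nominal maturity value by the price-level factor gives the value in today's money.

₹212,575.99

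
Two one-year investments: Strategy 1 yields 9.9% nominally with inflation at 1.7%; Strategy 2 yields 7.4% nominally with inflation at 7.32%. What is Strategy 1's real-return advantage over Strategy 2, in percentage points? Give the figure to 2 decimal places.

7.99

Strategy 1 real return: 1.099/1.017 − 1 = 8.063%.
Strategy 2 real return: 1.074/1.0732 − 1 = 0.075%.
Difference: 8.063 − 0.075 = 7.988 pp.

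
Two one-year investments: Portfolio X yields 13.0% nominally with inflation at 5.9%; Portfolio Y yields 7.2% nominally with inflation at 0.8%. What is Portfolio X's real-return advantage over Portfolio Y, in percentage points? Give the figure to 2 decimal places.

Portfolio X real return: 1.130/1.059 − 1 = 6.704%.
Portfolio Y real return: 1.072/1.008 − 1 = 6.349%.
Difference: 6.704 − 6.349 = 0.355 pp.

0.36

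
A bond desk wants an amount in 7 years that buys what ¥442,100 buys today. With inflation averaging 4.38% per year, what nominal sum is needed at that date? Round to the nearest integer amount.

¥596,818

Cumulative price-level factor: (1+4.38%)^7 ≈ 1.3499604579.
Multiplying ¥442,100 by the price-level factor gives the future nominal sum.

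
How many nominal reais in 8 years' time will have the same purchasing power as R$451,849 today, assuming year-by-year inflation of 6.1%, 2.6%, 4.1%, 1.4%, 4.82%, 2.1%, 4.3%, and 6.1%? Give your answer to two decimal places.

Cumulative price-level factor: 1.061 × 1.026 × 1.041 × 1.014 × 1.0482 × 1.021 × 1.043 × 1.061 ≈ 1.3608837208.
Multiplying R$451,849 by the price-level factor gives the future nominal sum.

R$614,913.95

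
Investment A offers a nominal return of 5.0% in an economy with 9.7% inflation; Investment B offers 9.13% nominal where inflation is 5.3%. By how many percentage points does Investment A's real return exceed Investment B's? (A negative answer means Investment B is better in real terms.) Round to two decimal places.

-7.92

Investment A real return: 1.050/1.097 − 1 = -4.284%.
Investment B real return: 1.0913/1.053 − 1 = 3.637%.
Difference: -4.284 − 3.637 = -7.921 pp.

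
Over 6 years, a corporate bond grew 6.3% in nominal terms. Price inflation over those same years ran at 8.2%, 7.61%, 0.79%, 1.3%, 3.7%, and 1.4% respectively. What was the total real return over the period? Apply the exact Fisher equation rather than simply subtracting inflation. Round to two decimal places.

Cumulative inflation factor: 1.082 × 1.0761 × 1.0079 × 1.013 × 1.037 × 1.014 ≈ 1.25004.
Nominal growth factor: 1.06300. Real growth factor = 1.06300 / 1.25004 ≈ 0.85037.
Total real return ≈ -14.9626%.

-14.96%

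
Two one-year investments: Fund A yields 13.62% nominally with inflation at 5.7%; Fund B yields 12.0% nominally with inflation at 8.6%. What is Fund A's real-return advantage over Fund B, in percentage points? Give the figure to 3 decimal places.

4.362

Fund A real return: 1.1362/1.057 − 1 = 7.4929%.
Fund B real return: 1.120/1.086 − 1 = 3.1308%.
Difference: 7.4929 − 3.1308 = 4.3621 pp.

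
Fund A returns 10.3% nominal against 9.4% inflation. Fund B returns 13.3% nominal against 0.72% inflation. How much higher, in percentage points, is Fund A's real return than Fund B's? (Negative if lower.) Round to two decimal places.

-11.67

Fund A real return: 1.103/1.094 − 1 = 0.823%.
Fund B real return: 1.133/1.0072 − 1 = 12.490%.
Difference: 0.823 − 12.490 = -11.667 pp.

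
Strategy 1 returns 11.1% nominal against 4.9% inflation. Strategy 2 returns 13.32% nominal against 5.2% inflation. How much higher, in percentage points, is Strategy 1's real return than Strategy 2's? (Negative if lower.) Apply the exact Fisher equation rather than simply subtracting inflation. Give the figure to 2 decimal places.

Strategy 1 real return: 1.111/1.049 − 1 = 5.910%.
Strategy 2 real return: 1.1332/1.052 − 1 = 7.719%.
Difference: 5.910 − 7.719 = -1.809 pp.

-1.81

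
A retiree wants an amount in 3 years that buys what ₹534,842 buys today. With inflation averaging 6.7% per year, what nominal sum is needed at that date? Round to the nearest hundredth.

₹649,708.82

Cumulative price-level factor: (1+6.7%)^3 = 1.214767763.
Multiplying ₹534,842 by the price-level factor gives the future nominal sum.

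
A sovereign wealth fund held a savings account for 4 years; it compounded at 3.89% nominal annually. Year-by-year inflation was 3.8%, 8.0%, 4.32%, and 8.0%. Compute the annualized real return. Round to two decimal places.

-2.00%

Cumulative inflation factor: 1.038 × 1.080 × 1.0432 × 1.080 ≈ 1.26303.
Nominal growth factor: 1.16492. Real growth factor = 1.16492 / 1.26303 ≈ 0.92232.
Annualized: 0.92232^(1/4) − 1 ≈ -0.02001.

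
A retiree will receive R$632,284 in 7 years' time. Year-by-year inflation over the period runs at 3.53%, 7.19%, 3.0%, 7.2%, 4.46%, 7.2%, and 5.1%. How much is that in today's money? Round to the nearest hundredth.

R$438,442.02

Price-level factor over 7 years: 1.0353 × 1.0719 × 1.030 × 1.072 × 1.0446 × 1.072 × 1.051 ≈ 1.4421154109.
Purchasing power today: R$632,284 divided by that factor.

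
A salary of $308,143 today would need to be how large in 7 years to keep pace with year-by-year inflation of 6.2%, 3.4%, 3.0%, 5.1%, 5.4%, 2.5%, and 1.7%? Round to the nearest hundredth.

$402,460.01

Cumulative price-level factor: 1.062 × 1.034 × 1.030 × 1.051 × 1.054 × 1.025 × 1.017 ≈ 1.3060819436.
Multiplying $308,143 by the price-level factor gives the future nominal sum.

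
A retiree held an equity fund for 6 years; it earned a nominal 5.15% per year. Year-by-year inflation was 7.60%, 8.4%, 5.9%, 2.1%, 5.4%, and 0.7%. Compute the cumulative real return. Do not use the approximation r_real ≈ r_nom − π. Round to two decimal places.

Cumulative inflation factor: 1.0760 × 1.084 × 1.059 × 1.021 × 1.054 × 1.007 ≈ 1.33855.
Nominal growth factor: 1.35162. Real growth factor = 1.35162 / 1.33855 ≈ 1.00977.
Total real return ≈ 0.9770%.

0.98%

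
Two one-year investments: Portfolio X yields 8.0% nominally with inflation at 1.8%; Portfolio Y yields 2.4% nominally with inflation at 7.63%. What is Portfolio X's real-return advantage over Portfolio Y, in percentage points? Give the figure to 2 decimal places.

Portfolio X real return: 1.080/1.018 − 1 = 6.090%.
Portfolio Y real return: 1.024/1.0763 − 1 = -4.859%.
Difference: 6.090 − (-4.859) = 10.949 pp.

10.95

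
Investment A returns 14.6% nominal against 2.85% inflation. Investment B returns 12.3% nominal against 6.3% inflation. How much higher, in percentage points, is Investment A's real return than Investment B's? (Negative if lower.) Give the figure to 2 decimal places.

5.78

Investment A real return: 1.146/1.0285 − 1 = 11.424%.
Investment B real return: 1.123/1.063 − 1 = 5.644%.
Difference: 11.424 − 5.644 = 5.780 pp.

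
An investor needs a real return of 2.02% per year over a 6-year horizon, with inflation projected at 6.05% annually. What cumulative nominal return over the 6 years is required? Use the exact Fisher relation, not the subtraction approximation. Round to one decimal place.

60.4%

Required annual nominal rate: (1+2.02%)(1+6.05%) − 1 = 8.19221%.
Cumulative over 6 years: (1 + 0.0819221)^6 − 1 ≈ 0.60390.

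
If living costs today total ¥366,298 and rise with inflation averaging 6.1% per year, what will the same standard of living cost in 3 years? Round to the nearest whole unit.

Cumulative price-level factor: (1+6.1%)^3 = 1.194389981.
Multiplying ¥366,298 by the price-level factor gives the future nominal sum.

¥437,503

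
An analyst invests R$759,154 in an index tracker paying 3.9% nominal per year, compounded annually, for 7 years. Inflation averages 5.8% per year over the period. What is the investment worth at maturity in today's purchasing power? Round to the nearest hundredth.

Nominal value at maturity: R$759,154 × (1 + 3.9%)^7 ≈ R$992,290.24.
Price-level factor over 7 years: (1 + 5.8%)^7 ≈ 1.4838830495.
Dividing the nominal maturity value by the price-level factor gives the value in today's money.

R$668,711.89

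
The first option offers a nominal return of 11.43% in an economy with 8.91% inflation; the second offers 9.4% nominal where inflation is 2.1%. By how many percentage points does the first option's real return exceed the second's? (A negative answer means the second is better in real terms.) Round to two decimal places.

-4.84

The first option real return: 1.1143/1.0891 − 1 = 2.314%.
The second real return: 1.094/1.021 − 1 = 7.150%.
Difference: 2.314 − 7.150 = -4.836 pp.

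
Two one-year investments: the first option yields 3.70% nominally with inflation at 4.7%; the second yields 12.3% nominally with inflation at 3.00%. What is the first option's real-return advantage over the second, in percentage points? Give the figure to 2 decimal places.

-9.98

The first option real return: 1.0370/1.047 − 1 = -0.955%.
The second real return: 1.123/1.0300 − 1 = 9.029%.
Difference: -0.955 − 9.029 = -9.984 pp.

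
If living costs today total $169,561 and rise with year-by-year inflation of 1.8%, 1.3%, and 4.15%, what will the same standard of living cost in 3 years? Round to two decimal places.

$182,113.64

Cumulative price-level factor: 1.018 × 1.013 × 1.0415 = 1.074030211.
The nominal amount required is $169,561 scaled up by that factor.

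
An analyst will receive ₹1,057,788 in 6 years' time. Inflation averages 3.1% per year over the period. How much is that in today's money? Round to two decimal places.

Price-level factor over 6 years: (1 + 3.1%)^6 ≈ 1.2010248455.
Purchasing power today: ₹1,057,788 divided by that factor.

₹880,737.82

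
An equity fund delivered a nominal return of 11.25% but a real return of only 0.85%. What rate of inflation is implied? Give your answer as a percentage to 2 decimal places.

10.31%

From (1+r_nom) = (1+r_real)(1+π), we get 1+π = (1 + 11.25%)/(1 + 0.85%) = 1.1125/1.0085 ≈ 1.10312.
So π ≈ 10.3123%.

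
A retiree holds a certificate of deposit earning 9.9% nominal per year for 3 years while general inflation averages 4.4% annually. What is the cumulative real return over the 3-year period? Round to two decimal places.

The annual real rate is (1+9.9%)/(1+4.4%) − 1 = 5.2682%.
Compounded over 3 years: (1 + 0.052682)^3 − 1 ≈ 0.16652.

16.65%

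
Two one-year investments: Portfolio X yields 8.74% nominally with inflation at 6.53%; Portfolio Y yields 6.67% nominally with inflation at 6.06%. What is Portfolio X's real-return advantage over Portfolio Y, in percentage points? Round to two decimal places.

1.50

Portfolio X real return: 1.0874/1.0653 − 1 = 2.075%.
Portfolio Y real return: 1.0667/1.0606 − 1 = 0.575%.
Difference: 2.075 − 0.575 = 1.500 pp.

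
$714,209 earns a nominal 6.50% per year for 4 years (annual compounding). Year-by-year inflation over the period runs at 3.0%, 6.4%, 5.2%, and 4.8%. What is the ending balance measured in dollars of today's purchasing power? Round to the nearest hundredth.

Nominal value at maturity: $714,209 × (1 + 6.50%)^4 ≈ $918,805.85.
Price-level factor over 4 years: 1.030 × 1.064 × 1.052 × 1.048 ≈ 1.2082474163.
Dividing the nominal maturity value by the price-level factor gives the value in today's money.

$760,445.12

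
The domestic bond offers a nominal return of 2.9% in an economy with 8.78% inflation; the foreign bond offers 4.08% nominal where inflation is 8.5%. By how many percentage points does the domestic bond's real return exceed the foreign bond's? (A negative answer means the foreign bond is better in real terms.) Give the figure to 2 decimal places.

The domestic bond real return: 1.029/1.0878 − 1 = -5.405%.
The foreign bond real return: 1.0408/1.085 − 1 = -4.074%.
Difference: -5.405 − (-4.074) = -1.331 pp.

-1.33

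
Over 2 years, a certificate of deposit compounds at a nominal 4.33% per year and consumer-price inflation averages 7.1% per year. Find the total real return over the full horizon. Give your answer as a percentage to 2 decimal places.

-5.11%

The annual real rate is (1+4.33%)/(1+7.1%) − 1 = -2.5864%.
Compounded over 2 years: (1 + -0.025864)^2 − 1 ≈ -0.05106.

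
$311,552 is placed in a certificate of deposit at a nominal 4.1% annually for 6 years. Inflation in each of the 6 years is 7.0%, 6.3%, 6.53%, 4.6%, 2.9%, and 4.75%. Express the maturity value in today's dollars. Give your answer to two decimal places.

Nominal value at maturity: $311,552 × (1 + 4.1%)^6 ≈ $396,492.45.
Price-level factor over 6 years: 1.070 × 1.063 × 1.0653 × 1.046 × 1.029 × 1.0475 ≈ 1.3661238084.
The maturity value deflated by that factor is the answer in today's purchasing power.

$290,231.71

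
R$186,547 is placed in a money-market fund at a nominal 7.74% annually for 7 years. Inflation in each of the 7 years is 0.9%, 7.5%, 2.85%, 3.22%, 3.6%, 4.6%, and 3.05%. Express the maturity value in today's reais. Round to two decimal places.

Nominal value at maturity: R$186,547 × (1 + 7.74%)^7 ≈ R$314,359.85.
Price-level factor over 7 years: 1.009 × 1.075 × 1.0285 × 1.0322 × 1.036 × 1.046 × 1.0305 ≈ 1.2859000621.
The maturity value deflated by that factor is the answer in today's purchasing power.

R$244,466.78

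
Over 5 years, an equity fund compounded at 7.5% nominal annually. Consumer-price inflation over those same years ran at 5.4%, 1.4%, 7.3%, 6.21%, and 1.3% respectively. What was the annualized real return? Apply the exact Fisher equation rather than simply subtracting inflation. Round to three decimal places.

Cumulative inflation factor: 1.054 × 1.014 × 1.073 × 1.0621 × 1.013 ≈ 1.23382.
Nominal growth factor: 1.43563. Real growth factor = 1.43563 / 1.23382 ≈ 1.16356.
Annualized: 1.16356^(1/5) − 1 ≈ 0.03076.

3.076%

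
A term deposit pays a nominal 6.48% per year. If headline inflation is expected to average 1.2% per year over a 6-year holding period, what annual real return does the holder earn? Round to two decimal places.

5.22%

With constant rates the annual real return is the same each year: (1+6.48%)/(1+1.2%) − 1 = 0.05217.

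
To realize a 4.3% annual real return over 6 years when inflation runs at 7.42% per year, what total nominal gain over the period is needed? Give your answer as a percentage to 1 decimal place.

Required annual nominal rate: (1+4.3%)(1+7.42%) − 1 = 12.03906%.
Cumulative over 6 years: (1 + 0.1203906)^6 − 1 ≈ 0.97796.

97.8%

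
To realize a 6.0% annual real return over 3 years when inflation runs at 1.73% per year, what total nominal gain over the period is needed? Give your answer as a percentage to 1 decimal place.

Required annual nominal rate: (1+6.0%)(1+1.73%) − 1 = 7.8338%.
Cumulative over 3 years: (1 + 0.078338)^3 − 1 ≈ 0.25391.

25.4%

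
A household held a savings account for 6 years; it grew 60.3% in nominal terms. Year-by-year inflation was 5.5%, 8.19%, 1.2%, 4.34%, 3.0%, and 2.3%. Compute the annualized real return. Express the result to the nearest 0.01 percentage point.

Cumulative inflation factor: 1.055 × 1.0819 × 1.012 × 1.0434 × 1.030 × 1.023 ≈ 1.26994.
Nominal growth factor: 1.60300. Real growth factor = 1.60300 / 1.26994 ≈ 1.26226.
Annualized: 1.26226^(1/6) − 1 ≈ 0.03958.

3.96%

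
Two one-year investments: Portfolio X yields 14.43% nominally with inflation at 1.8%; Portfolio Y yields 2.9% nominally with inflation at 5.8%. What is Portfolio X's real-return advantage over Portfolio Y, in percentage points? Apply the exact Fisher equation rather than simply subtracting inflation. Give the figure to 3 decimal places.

Portfolio X real return: 1.1443/1.018 − 1 = 12.4067%.
Portfolio Y real return: 1.029/1.058 − 1 = -2.7410%.
Difference: 12.4067 − (-2.7410) = 15.1477 pp.

15.148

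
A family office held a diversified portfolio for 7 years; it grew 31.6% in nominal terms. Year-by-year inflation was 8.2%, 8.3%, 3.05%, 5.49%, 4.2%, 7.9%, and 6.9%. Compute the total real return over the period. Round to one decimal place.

-14.0%

Cumulative inflation factor: 1.082 × 1.083 × 1.0305 × 1.0549 × 1.042 × 1.079 × 1.069 ≈ 1.53102.
Nominal growth factor: 1.31600. Real growth factor = 1.31600 / 1.53102 ≈ 0.85956.
Total real return ≈ -14.0444%.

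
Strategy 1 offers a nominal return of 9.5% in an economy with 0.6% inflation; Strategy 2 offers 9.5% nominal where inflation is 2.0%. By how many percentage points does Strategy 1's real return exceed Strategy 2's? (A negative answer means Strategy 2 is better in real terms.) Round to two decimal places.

1.49

Strategy 1 real return: 1.095/1.006 − 1 = 8.847%.
Strategy 2 real return: 1.095/1.020 − 1 = 7.353%.
Difference: 8.847 − 7.353 = 1.494 pp.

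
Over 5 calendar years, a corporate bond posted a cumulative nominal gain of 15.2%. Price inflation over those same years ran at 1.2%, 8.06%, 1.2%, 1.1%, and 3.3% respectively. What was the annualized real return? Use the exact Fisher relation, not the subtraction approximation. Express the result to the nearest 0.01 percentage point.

Cumulative inflation factor: 1.012 × 1.0806 × 1.012 × 1.011 × 1.033 ≈ 1.15579.
Nominal growth factor: 1.15200. Real growth factor = 1.15200 / 1.15579 ≈ 0.99672.
Annualized: 0.99672^(1/5) − 1 ≈ -0.00066.

-0.07%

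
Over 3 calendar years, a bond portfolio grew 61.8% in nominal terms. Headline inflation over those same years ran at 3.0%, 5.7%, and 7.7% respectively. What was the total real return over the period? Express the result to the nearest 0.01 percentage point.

Cumulative inflation factor: 1.030 × 1.057 × 1.077 ≈ 1.17254.
Nominal growth factor: 1.61800. Real growth factor = 1.61800 / 1.17254 ≈ 1.37991.
Total real return ≈ 37.9909%.

37.99%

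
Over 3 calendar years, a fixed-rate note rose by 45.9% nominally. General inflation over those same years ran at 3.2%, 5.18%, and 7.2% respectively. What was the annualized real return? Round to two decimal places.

Cumulative inflation factor: 1.032 × 1.0518 × 1.072 ≈ 1.16361.
Nominal growth factor: 1.45900. Real growth factor = 1.45900 / 1.16361 ≈ 1.25386.
Annualized: 1.25386^(1/3) − 1 ≈ 0.07832.

7.83%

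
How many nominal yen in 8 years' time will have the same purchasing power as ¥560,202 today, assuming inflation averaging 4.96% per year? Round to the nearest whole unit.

Cumulative price-level factor: (1+4.96%)^8 ≈ 1.4729587215.
Multiplying ¥560,202 by the price-level factor gives the future nominal sum.

¥825,154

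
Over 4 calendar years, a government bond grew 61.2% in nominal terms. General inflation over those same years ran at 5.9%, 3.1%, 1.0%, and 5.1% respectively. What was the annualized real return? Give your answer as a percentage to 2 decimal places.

Cumulative inflation factor: 1.059 × 1.031 × 1.010 × 1.051 ≈ 1.15899.
Nominal growth factor: 1.61200. Real growth factor = 1.61200 / 1.15899 ≈ 1.39087.
Annualized: 1.39087^(1/4) − 1 ≈ 0.08598.

8.60%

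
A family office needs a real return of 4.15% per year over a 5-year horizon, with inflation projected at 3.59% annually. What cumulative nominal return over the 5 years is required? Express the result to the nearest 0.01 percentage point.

Required annual nominal rate: (1+4.15%)(1+3.59%) − 1 = 7.888985%.
Cumulative over 5 years: (1 + 0.07888985)^5 − 1 ≈ 0.46179.

46.18%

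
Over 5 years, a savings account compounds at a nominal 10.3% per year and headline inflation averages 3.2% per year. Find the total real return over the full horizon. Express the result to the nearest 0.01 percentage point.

The annual real rate is (1+10.3%)/(1+3.2%) − 1 = 6.8798%.
Compounded over 5 years: (1 + 0.068798)^5 − 1 ≈ 0.39469.

39.47%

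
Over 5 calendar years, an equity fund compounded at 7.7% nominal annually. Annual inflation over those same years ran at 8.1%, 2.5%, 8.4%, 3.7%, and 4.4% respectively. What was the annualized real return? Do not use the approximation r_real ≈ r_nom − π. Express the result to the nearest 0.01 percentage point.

2.19%

Cumulative inflation factor: 1.081 × 1.025 × 1.084 × 1.037 × 1.044 ≈ 1.30034.
Nominal growth factor: 1.44903. Real growth factor = 1.44903 / 1.30034 ≈ 1.11435.
Annualized: 1.11435^(1/5) − 1 ≈ 0.02189.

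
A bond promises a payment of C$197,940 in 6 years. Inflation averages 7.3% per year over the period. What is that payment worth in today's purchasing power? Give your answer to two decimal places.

C$129,698.58

Price-level factor over 6 years: (1 + 7.3%)^6 ≈ 1.5261539034.
Purchasing power today: C$197,940 divided by that factor.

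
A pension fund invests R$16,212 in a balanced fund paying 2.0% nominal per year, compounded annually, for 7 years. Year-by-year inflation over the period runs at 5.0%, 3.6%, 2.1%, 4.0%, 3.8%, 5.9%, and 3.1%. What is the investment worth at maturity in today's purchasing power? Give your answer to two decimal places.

Nominal value at maturity: R$16,212 × (1 + 2.0%)^7 ≈ R$18,622.49.
Price-level factor over 7 years: 1.050 × 1.036 × 1.021 × 1.040 × 1.038 × 1.059 × 1.031 ≈ 1.3090616944.
Dividing the nominal maturity value by the price-level factor gives the value in today's money.

R$14,225.83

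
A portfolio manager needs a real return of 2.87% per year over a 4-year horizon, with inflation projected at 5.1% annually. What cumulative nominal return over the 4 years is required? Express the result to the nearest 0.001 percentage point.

36.636%

Required annual nominal rate: (1+2.87%)(1+5.1%) − 1 = 8.11637%.
Cumulative over 4 years: (1 + 0.0811637)^4 − 1 ≈ 0.36636.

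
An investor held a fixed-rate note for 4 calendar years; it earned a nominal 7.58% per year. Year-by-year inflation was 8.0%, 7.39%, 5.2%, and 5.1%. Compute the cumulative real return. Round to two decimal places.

Cumulative inflation factor: 1.080 × 1.0739 × 1.052 × 1.051 ≈ 1.28235.
Nominal growth factor: 1.33945. Real growth factor = 1.33945 / 1.28235 ≈ 1.04453.
Total real return ≈ 4.4528%.

4.45%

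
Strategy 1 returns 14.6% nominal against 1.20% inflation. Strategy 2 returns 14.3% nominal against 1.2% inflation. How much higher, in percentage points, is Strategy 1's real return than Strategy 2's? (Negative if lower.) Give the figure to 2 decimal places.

0.30

Strategy 1 real return: 1.146/1.0120 − 1 = 13.241%.
Strategy 2 real return: 1.143/1.012 − 1 = 12.945%.
Difference: 13.241 − 12.945 = 0.296 pp.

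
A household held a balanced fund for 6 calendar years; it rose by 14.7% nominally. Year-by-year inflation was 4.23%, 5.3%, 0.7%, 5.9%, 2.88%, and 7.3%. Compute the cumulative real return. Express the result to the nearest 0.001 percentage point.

-11.226%

Cumulative inflation factor: 1.0423 × 1.053 × 1.007 × 1.059 × 1.0288 × 1.073 ≈ 1.29204.
Nominal growth factor: 1.14700. Real growth factor = 1.14700 / 1.29204 ≈ 0.88774.
Total real return ≈ -11.2259%.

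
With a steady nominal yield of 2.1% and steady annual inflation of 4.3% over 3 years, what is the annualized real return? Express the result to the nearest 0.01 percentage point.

-2.11%

With constant rates the annual real return is the same each year: (1+2.1%)/(1+4.3%) − 1 = -0.02109.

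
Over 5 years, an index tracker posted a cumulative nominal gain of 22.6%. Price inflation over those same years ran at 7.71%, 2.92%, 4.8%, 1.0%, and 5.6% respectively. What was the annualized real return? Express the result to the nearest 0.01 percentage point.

Cumulative inflation factor: 1.0771 × 1.0292 × 1.048 × 1.010 × 1.056 ≈ 1.23909.
Nominal growth factor: 1.22600. Real growth factor = 1.22600 / 1.23909 ≈ 0.98944.
Annualized: 0.98944^(1/5) − 1 ≈ -0.00212.

-0.21%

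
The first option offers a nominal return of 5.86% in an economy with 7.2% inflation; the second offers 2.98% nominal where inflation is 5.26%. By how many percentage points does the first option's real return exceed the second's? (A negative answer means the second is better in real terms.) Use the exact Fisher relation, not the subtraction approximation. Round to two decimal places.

The first option real return: 1.0586/1.072 − 1 = -1.250%.
The second real return: 1.0298/1.0526 − 1 = -2.166%.
Difference: -1.250 − (-2.166) = 0.916 pp.

0.92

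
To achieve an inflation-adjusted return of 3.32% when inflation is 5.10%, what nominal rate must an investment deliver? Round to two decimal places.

8.59%

By the Fisher equation, 1 + r_nom = (1 + 3.32%)(1 + 5.10%) = 1.0332 × 1.0510 = 1.0858932.
So r_nom = 8.58932%.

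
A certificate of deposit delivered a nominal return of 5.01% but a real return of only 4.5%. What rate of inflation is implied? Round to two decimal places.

From (1+r_nom) = (1+r_real)(1+π), we get 1+π = (1 + 5.01%)/(1 + 4.5%) = 1.0501/1.045 ≈ 1.00488.
So π ≈ 0.4880%.

0.49%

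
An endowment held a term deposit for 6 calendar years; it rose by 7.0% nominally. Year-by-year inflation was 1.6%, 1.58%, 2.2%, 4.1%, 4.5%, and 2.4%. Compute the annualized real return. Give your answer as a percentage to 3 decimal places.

Cumulative inflation factor: 1.016 × 1.0158 × 1.022 × 1.041 × 1.045 × 1.024 ≈ 1.17495.
Nominal growth factor: 1.07000. Real growth factor = 1.07000 / 1.17495 ≈ 0.91068.
Annualized: 0.91068^(1/6) − 1 ≈ -0.01547.

-1.547%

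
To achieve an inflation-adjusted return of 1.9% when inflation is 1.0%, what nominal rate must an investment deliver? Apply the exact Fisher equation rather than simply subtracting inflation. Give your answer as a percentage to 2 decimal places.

2.92%

By the Fisher equation, 1 + r_nom = (1 + 1.9%)(1 + 1.0%) = 1.019 × 1.010 = 1.02919.
So r_nom = 2.919%.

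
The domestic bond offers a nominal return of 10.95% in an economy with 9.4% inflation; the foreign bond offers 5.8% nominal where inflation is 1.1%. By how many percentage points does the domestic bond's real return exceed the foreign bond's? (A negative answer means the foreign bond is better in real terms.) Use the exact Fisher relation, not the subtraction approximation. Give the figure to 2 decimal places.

The domestic bond real return: 1.1095/1.094 − 1 = 1.417%.
The foreign bond real return: 1.058/1.011 − 1 = 4.649%.
Difference: 1.417 − 4.649 = -3.232 pp.

-3.23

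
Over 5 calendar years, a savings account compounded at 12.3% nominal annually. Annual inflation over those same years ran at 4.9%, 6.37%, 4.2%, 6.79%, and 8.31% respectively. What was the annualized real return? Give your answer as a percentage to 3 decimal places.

Cumulative inflation factor: 1.049 × 1.0637 × 1.042 × 1.0679 × 1.0831 ≈ 1.34481.
Nominal growth factor: 1.78607. Real growth factor = 1.78607 / 1.34481 ≈ 1.32812.
Annualized: 1.32812^(1/5) − 1 ≈ 0.05839.

5.839%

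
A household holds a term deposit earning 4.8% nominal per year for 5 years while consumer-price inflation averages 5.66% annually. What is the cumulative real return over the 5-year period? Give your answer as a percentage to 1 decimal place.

-4.0%

The annual real rate is (1+4.8%)/(1+5.66%) − 1 = -0.8139%.
Compounded over 5 years: (1 + -0.008139)^5 − 1 ≈ -0.04004.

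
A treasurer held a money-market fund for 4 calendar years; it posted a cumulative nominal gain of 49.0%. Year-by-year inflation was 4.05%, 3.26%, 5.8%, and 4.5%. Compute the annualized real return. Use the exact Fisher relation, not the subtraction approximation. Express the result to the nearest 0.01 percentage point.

5.83%

Cumulative inflation factor: 1.0405 × 1.0326 × 1.058 × 1.045 ≈ 1.18789.
Nominal growth factor: 1.49000. Real growth factor = 1.49000 / 1.18789 ≈ 1.25433.
Annualized: 1.25433^(1/4) − 1 ≈ 0.05828.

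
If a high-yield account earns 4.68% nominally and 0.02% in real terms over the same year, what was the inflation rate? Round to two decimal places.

4.66%

From (1+r_nom) = (1+r_real)(1+π), we get 1+π = (1 + 4.68%)/(1 + 0.02%) = 1.0468/1.0002 ≈ 1.04659.
So π ≈ 4.6591%.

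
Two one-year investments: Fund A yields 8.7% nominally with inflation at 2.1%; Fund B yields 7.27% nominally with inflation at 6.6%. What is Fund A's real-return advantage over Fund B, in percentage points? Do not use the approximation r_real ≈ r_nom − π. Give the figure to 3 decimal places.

Fund A real return: 1.087/1.021 − 1 = 6.4643%.
Fund B real return: 1.0727/1.066 − 1 = 0.6285%.
Difference: 6.4643 − 0.6285 = 5.8358 pp.

5.836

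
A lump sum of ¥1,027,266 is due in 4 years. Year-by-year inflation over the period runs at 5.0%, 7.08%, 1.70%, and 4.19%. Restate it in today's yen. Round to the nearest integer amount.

Price-level factor over 4 years: 1.050 × 1.0708 × 1.0170 × 1.0419 ≈ 1.1913644934.
Purchasing power today: ¥1,027,266 divided by that factor.

¥862,260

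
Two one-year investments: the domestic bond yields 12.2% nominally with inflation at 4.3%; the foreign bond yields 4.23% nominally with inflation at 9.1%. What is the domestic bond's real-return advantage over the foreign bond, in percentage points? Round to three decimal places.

12.038

The domestic bond real return: 1.122/1.043 − 1 = 7.5743%.
The foreign bond real return: 1.0423/1.091 − 1 = -4.4638%.
Difference: 7.5743 − (-4.4638) = 12.0381 pp.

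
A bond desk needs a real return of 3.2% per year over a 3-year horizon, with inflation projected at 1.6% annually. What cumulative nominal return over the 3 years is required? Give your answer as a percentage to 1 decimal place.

15.3%

Required annual nominal rate: (1+3.2%)(1+1.6%) − 1 = 4.8512%.
Cumulative over 3 years: (1 + 0.048512)^3 − 1 ≈ 0.15271.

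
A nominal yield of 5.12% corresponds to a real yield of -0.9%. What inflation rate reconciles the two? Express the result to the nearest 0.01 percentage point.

From (1+r_nom) = (1+r_real)(1+π), we get 1+π = (1 + 5.12%)/(1 − 0.9%) = 1.0512/0.991 ≈ 1.06075.
So π ≈ 6.0747%.

6.07%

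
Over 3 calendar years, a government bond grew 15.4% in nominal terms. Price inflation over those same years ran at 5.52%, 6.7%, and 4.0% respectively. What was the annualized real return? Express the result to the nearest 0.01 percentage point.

-0.48%

Cumulative inflation factor: 1.0552 × 1.067 × 1.040 ≈ 1.17093.
Nominal growth factor: 1.15400. Real growth factor = 1.15400 / 1.17093 ≈ 0.98554.
Annualized: 0.98554^(1/3) − 1 ≈ -0.00484.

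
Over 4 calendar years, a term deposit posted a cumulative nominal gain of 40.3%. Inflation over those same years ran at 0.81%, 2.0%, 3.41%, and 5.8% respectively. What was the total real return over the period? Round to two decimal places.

Cumulative inflation factor: 1.0081 × 1.020 × 1.0341 × 1.058 ≈ 1.12500.
Nominal growth factor: 1.40300. Real growth factor = 1.40300 / 1.12500 ≈ 1.24711.
Total real return ≈ 24.7113%.

24.71%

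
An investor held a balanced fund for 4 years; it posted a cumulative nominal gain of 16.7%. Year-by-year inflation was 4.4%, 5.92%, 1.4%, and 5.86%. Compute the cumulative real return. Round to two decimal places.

-1.68%

Cumulative inflation factor: 1.044 × 1.0592 × 1.014 × 1.0586 ≈ 1.18699.
Nominal growth factor: 1.16700. Real growth factor = 1.16700 / 1.18699 ≈ 0.98316.
Total real return ≈ -1.6844%.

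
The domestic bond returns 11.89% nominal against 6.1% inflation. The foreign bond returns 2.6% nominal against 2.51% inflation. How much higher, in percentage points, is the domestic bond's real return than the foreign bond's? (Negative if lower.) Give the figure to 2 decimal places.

5.37

The domestic bond real return: 1.1189/1.061 − 1 = 5.457%.
The foreign bond real return: 1.026/1.0251 − 1 = 0.088%.
Difference: 5.457 − 0.088 = 5.369 pp.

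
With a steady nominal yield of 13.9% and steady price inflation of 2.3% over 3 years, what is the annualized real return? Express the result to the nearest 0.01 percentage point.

11.34%

With constant rates the annual real return is the same each year: (1+13.9%)/(1+2.3%) − 1 = 0.11339.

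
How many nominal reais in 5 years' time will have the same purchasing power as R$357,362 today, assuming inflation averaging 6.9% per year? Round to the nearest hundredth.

Cumulative price-level factor: (1+6.9%)^5 ≈ 1.3960099896.
Multiplying R$357,362 by the price-level factor gives the future nominal sum.

R$498,880.92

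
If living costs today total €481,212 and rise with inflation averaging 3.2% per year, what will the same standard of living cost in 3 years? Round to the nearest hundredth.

Cumulative price-level factor: (1+3.2%)^3 = 1.099104768.
Multiplying €481,212 by the price-level factor gives the future nominal sum.

€528,902.40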